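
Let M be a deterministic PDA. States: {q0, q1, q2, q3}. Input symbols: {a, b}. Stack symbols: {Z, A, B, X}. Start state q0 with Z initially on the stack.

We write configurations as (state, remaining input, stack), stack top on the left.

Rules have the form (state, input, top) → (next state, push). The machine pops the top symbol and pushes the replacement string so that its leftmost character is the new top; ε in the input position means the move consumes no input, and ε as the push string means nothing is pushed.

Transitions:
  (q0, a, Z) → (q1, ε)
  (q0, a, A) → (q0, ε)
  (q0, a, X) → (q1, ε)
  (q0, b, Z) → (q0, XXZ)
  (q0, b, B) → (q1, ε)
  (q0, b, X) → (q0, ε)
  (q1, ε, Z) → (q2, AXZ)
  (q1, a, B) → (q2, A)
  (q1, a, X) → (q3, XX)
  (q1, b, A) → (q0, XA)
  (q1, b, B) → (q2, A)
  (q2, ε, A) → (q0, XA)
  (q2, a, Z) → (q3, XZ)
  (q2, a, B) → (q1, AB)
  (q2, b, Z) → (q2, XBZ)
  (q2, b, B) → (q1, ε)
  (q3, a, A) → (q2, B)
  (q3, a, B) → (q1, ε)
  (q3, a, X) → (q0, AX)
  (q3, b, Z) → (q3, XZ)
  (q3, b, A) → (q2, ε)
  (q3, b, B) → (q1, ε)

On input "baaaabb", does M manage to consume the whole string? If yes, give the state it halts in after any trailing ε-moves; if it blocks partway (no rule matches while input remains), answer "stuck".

(q0, baaaabb, Z)
  read b, top Z: go to q0, push XXZ → (q0, aaaabb, XXZ)
  read a, top X: go to q1, push ε → (q1, aaabb, XZ)
  read a, top X: go to q3, push XX → (q3, aabb, XXZ)
  read a, top X: go to q0, push AX → (q0, abb, AXXZ)
  read a, top A: go to q0, push ε → (q0, bb, XXZ)
  read b, top X: go to q0, push ε → (q0, b, XZ)
  read b, top X: go to q0, push ε → (q0, ε, Z)
All input consumed; M is in state q0.

q0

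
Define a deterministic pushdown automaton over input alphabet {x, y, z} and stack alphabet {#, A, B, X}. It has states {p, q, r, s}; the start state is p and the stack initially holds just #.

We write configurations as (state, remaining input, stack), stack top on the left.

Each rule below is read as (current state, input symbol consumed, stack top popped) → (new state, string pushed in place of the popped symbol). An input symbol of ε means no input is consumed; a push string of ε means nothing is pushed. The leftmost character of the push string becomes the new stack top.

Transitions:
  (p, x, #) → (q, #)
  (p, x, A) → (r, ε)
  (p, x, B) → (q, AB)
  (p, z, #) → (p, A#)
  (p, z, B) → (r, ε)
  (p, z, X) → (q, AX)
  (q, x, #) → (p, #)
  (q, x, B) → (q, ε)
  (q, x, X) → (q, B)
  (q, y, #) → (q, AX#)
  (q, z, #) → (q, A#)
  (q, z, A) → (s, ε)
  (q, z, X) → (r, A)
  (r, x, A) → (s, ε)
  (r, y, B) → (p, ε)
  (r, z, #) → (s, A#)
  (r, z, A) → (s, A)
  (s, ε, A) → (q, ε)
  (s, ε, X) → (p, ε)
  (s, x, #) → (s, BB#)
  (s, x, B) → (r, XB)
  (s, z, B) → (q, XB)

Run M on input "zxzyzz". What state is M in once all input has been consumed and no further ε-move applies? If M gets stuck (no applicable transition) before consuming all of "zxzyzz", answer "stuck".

p

(p, zxzyzz, #) ⊢ (p, xzyzz, A#) ⊢ (r, zyzz, #) ⊢ (s, yzz, A#) ⊢ (q, yzz, #) ⊢ (q, zz, AX#) ⊢ (s, z, X#) ⊢ (p, z, #) ⊢ (p, ε, A#)
All input consumed; M is in state p.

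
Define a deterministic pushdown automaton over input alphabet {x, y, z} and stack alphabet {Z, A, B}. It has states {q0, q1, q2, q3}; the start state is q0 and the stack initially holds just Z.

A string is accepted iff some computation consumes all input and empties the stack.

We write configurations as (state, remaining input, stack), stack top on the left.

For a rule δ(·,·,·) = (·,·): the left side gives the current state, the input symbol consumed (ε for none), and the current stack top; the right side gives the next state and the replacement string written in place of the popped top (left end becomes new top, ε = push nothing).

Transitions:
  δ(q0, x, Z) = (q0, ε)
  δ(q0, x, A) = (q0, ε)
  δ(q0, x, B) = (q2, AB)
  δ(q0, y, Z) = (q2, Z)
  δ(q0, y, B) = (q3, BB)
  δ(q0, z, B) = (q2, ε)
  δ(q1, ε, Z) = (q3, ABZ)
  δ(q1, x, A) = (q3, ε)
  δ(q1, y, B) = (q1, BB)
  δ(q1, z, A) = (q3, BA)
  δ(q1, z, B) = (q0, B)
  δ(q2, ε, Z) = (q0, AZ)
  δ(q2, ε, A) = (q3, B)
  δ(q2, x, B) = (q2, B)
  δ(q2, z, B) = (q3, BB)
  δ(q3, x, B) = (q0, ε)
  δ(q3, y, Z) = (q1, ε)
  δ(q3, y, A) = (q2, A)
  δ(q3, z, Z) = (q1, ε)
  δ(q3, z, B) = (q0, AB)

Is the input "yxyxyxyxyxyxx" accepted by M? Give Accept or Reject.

Accept

(q0, yxyxyxyxyxyxx, Z)
  read y, top Z: go to q2, push Z → (q2, xyxyxyxyxyxx, Z)
  ε-move, top Z: go to q0, push AZ → (q0, xyxyxyxyxyxx, AZ)
  read x, top A: go to q0, push ε → (q0, yxyxyxyxyxx, Z)
  read y, top Z: go to q2, push Z → (q2, xyxyxyxyxx, Z)
  ε-move, top Z: go to q0, push AZ → (q0, xyxyxyxyxx, AZ)
  read x, top A: go to q0, push ε → (q0, yxyxyxyxx, Z)
  read y, top Z: go to q2, push Z → (q2, xyxyxyxx, Z)
  ε-move, top Z: go to q0, push AZ → (q0, xyxyxyxx, AZ)
  read x, top A: go to q0, push ε → (q0, yxyxyxx, Z)
  read y, top Z: go to q2, push Z → (q2, xyxyxx, Z)
  ε-move, top Z: go to q0, push AZ → (q0, xyxyxx, AZ)
  read x, top A: go to q0, push ε → (q0, yxyxx, Z)
  read y, top Z: go to q2, push Z → (q2, xyxx, Z)
  ε-move, top Z: go to q0, push AZ → (q0, xyxx, AZ)
  read x, top A: go to q0, push ε → (q0, yxx, Z)
  read y, top Z: go to q2, push Z → (q2, xx, Z)
  ε-move, top Z: go to q0, push AZ → (q0, xx, AZ)
  read x, top A: go to q0, push ε → (q0, x, Z)
  read x, top Z: go to q0, push ε → (q0, ε, ε)
All input consumed and the stack is empty.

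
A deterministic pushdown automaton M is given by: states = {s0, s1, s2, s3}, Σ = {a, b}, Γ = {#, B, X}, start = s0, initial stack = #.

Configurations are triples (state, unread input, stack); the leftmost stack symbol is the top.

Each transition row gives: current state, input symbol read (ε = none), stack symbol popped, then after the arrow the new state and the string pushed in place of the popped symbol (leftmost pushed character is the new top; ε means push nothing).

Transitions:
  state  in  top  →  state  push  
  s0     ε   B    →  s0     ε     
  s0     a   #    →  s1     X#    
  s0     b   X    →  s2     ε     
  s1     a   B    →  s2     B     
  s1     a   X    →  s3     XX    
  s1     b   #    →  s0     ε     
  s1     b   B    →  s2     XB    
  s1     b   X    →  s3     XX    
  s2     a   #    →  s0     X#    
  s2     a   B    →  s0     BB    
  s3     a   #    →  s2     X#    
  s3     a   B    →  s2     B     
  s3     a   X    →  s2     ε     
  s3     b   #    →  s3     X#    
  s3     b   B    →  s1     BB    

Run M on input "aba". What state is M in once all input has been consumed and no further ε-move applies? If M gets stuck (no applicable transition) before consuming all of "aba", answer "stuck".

(s0, aba, #) ⊢ (s1, ba, X#) ⊢ (s3, a, XX#) ⊢ (s2, ε, X#)
All input consumed; M is in state s2.

s2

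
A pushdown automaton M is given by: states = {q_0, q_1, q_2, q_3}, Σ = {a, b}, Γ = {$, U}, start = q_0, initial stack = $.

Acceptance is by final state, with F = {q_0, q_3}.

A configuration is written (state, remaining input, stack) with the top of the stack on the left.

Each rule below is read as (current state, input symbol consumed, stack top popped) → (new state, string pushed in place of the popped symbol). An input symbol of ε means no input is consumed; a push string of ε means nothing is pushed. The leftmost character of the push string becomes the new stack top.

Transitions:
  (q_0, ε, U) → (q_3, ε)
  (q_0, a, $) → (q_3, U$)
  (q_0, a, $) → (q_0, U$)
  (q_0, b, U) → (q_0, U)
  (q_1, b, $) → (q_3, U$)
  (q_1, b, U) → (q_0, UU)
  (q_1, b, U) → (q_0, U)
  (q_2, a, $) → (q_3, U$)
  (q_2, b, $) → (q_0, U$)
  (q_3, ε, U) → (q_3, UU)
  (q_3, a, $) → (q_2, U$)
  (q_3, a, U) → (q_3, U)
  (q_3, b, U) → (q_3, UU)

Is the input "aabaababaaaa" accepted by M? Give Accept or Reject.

One accepting computation: (q_0, aabaababaaaa, $) ⊢ (q_3, abaababaaaa, U$) ⊢ (q_3, baababaaaa, U$) ⊢ (q_3, aababaaaa, UU$) ⊢ (q_3, ababaaaa, UU$) ⊢ (q_3, babaaaa, UU$) ⊢ (q_3, abaaaa, UUU$) ⊢ (q_3, baaaa, UUU$) ⊢ (q_3, aaaa, UUUU$) ⊢ (q_3, aaa, UUUU$) ⊢ (q_3, aa, UUUU$) ⊢ (q_3, a, UUUU$) ⊢ (q_3, ε, UUUU$)
All input consumed and state q_3 ∈ F.

Accept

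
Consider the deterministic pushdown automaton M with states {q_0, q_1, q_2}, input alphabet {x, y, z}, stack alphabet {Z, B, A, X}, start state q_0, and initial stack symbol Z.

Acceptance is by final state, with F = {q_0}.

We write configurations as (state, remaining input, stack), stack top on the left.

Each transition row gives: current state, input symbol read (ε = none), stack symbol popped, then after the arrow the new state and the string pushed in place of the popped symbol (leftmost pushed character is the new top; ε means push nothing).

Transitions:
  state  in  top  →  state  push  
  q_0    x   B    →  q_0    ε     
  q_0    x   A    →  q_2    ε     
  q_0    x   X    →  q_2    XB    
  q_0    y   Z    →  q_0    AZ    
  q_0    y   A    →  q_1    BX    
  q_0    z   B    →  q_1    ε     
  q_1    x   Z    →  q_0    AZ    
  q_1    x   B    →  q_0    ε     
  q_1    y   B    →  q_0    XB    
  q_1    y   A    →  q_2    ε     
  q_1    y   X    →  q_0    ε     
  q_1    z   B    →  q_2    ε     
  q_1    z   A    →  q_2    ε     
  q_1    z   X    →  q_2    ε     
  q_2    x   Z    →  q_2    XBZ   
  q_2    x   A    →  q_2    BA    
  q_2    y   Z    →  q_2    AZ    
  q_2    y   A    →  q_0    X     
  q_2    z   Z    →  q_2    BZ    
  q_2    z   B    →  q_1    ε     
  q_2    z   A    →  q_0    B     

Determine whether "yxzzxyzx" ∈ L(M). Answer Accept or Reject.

(q_0, yxzzxyzx, Z)
  read y, top Z: go to q_0, push AZ → (q_0, xzzxyzx, AZ)
  read x, top A: go to q_2, push ε → (q_2, zzxyzx, Z)
  read z, top Z: go to q_2, push BZ → (q_2, zxyzx, BZ)
  read z, top B: go to q_1, push ε → (q_1, xyzx, Z)
  read x, top Z: go to q_0, push AZ → (q_0, yzx, AZ)
  read y, top A: go to q_1, push BX → (q_1, zx, BXZ)
  read z, top B: go to q_2, push ε → (q_2, x, XZ)
No transition applies at (q_2, x, XZ); input not fully consumed.

Reject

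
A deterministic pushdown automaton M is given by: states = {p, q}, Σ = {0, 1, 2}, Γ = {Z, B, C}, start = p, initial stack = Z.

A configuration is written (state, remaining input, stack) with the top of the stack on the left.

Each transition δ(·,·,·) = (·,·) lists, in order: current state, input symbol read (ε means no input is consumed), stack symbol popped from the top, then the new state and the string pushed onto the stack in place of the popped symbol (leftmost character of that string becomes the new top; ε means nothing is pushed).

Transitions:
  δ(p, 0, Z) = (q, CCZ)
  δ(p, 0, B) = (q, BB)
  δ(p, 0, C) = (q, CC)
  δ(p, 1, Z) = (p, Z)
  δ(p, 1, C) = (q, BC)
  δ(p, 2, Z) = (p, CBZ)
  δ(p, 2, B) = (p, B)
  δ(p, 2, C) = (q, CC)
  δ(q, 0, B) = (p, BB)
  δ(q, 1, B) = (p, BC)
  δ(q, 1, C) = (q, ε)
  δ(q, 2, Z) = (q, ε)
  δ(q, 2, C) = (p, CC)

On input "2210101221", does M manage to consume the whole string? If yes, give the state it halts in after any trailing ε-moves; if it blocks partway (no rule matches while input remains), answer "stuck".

stuck

(p, 2210101221, Z)
  read 2, top Z: go to p, push CBZ → (p, 210101221, CBZ)
  read 2, top C: go to q, push CC → (q, 10101221, CCBZ)
  read 1, top C: go to q, push ε → (q, 0101221, CBZ)
No transition for (q, 0, top C); M blocks with input 0101221 remaining.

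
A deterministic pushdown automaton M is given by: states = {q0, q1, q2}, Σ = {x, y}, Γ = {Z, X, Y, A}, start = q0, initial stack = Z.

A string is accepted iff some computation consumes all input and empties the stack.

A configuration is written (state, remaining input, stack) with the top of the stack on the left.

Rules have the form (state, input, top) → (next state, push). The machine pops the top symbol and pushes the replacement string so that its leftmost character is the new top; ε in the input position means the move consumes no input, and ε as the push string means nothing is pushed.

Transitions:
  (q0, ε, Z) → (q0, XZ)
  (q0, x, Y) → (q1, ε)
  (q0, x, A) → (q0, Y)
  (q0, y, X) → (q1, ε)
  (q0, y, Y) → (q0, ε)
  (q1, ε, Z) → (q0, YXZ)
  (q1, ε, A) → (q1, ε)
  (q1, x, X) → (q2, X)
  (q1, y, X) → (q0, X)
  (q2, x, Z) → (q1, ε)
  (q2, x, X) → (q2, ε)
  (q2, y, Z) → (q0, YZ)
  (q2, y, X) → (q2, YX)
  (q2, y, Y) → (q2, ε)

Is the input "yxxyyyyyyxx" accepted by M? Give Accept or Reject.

Accept

(q0, yxxyyyyyyxx, Z) ⊢ (q0, yxxyyyyyyxx, XZ) ⊢ (q1, xxyyyyyyxx, Z) ⊢ (q0, xxyyyyyyxx, YXZ) ⊢ (q1, xyyyyyyxx, XZ) ⊢ (q2, yyyyyyxx, XZ) ⊢ (q2, yyyyyxx, YXZ) ⊢ (q2, yyyyxx, XZ) ⊢ (q2, yyyxx, YXZ) ⊢ (q2, yyxx, XZ) ⊢ (q2, yxx, YXZ) ⊢ (q2, xx, XZ) ⊢ (q2, x, Z) ⊢ (q1, ε, ε)
All input consumed and the stack is empty.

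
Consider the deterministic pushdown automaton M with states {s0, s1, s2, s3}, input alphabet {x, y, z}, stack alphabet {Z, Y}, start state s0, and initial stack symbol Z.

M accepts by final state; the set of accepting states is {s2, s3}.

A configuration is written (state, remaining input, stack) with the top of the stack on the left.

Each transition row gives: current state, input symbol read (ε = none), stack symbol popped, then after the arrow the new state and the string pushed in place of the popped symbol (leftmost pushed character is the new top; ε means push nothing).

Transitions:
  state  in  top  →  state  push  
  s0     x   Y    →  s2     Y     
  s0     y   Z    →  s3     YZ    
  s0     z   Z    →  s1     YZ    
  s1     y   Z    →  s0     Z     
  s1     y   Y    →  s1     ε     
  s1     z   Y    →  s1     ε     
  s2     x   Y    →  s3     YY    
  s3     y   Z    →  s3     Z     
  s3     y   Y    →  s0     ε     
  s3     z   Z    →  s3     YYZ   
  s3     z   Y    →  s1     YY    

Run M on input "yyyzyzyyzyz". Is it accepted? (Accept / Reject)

Reject

(s0, yyyzyzyyzyz, Z)
  read y, top Z: go to s3, push YZ → (s3, yyzyzyyzyz, YZ)
  read y, top Y: go to s0, push ε → (s0, yzyzyyzyz, Z)
  read y, top Z: go to s3, push YZ → (s3, zyzyyzyz, YZ)
  read z, top Y: go to s1, push YY → (s1, yzyyzyz, YYZ)
  read y, top Y: go to s1, push ε → (s1, zyyzyz, YZ)
  read z, top Y: go to s1, push ε → (s1, yyzyz, Z)
  read y, top Z: go to s0, push Z → (s0, yzyz, Z)
  read y, top Z: go to s3, push YZ → (s3, zyz, YZ)
  read z, top Y: go to s1, push YY → (s1, yz, YYZ)
  read y, top Y: go to s1, push ε → (s1, z, YZ)
  read z, top Y: go to s1, push ε → (s1, ε, Z)
All input consumed; state s1 ∉ F and no further ε-move applies.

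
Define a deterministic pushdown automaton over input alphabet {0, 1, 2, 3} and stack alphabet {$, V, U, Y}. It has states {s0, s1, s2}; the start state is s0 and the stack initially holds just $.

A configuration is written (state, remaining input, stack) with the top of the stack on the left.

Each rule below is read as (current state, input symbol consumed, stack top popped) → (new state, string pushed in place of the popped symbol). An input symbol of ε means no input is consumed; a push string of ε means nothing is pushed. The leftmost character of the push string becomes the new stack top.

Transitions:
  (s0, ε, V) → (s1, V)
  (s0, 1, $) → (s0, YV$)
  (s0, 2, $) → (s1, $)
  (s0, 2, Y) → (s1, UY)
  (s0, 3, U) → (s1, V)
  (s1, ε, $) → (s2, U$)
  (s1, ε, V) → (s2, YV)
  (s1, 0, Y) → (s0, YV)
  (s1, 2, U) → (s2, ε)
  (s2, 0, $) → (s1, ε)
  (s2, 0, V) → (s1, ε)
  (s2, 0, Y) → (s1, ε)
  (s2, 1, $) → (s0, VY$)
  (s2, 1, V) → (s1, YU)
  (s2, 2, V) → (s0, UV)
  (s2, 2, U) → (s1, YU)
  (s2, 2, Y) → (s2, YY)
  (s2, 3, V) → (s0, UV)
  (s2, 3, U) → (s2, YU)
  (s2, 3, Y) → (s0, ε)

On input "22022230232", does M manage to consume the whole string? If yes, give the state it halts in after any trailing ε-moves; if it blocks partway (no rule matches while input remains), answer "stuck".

(s0, 22022230232, $) ⊢ (s1, 2022230232, $) ⊢ (s2, 2022230232, U$) ⊢ (s1, 022230232, YU$) ⊢ (s0, 22230232, YVU$) ⊢ (s1, 2230232, UYVU$) ⊢ (s2, 230232, YVU$) ⊢ (s2, 30232, YYVU$) ⊢ (s0, 0232, YVU$)
No transition for (s0, 0, top Y); M blocks with input 0232 remaining.

stuck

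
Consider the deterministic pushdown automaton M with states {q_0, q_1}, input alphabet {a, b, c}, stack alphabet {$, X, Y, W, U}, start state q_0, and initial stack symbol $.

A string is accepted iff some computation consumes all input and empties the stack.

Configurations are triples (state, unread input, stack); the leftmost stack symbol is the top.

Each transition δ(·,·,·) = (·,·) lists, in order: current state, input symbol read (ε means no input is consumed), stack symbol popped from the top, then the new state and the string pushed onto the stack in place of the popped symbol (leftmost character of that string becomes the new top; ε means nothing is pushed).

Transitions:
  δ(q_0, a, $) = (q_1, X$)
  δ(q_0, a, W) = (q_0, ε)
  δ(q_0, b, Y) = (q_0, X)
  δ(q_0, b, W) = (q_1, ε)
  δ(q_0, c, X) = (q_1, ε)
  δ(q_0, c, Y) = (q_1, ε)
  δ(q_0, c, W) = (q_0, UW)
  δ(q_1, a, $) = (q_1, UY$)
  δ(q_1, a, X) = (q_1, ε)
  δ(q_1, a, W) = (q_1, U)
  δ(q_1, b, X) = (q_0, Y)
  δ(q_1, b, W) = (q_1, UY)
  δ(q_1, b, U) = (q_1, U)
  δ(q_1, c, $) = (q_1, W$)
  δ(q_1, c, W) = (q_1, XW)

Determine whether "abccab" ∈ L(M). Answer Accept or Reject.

(q_0, abccab, $)
  read a, top $: go to q_1, push X$ → (q_1, bccab, X$)
  read b, top X: go to q_0, push Y → (q_0, ccab, Y$)
  read c, top Y: go to q_1, push ε → (q_1, cab, $)
  read c, top $: go to q_1, push W$ → (q_1, ab, W$)
  read a, top W: go to q_1, push U → (q_1, b, U$)
  read b, top U: go to q_1, push U → (q_1, ε, U$)
All input consumed; stack is U$, not empty, and no further ε-move applies.

Reject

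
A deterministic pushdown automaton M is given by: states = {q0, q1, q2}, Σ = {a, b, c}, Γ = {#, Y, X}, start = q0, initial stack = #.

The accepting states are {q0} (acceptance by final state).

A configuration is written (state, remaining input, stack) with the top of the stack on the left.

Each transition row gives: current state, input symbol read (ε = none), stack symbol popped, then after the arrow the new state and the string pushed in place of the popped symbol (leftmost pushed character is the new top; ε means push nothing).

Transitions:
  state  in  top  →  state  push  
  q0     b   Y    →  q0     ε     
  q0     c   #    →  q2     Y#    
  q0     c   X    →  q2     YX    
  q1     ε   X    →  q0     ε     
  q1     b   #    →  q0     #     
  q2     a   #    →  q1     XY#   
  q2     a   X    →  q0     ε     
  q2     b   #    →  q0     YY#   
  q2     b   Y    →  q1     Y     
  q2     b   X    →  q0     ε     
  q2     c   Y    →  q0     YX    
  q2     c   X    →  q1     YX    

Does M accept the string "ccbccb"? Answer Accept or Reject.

Accept

(q0, ccbccb, #) ⊢ (q2, cbccb, Y#) ⊢ (q0, bccb, YX#) ⊢ (q0, ccb, X#) ⊢ (q2, cb, YX#) ⊢ (q0, b, YXX#) ⊢ (q0, ε, XX#)
All input consumed; state q0 ∈ F.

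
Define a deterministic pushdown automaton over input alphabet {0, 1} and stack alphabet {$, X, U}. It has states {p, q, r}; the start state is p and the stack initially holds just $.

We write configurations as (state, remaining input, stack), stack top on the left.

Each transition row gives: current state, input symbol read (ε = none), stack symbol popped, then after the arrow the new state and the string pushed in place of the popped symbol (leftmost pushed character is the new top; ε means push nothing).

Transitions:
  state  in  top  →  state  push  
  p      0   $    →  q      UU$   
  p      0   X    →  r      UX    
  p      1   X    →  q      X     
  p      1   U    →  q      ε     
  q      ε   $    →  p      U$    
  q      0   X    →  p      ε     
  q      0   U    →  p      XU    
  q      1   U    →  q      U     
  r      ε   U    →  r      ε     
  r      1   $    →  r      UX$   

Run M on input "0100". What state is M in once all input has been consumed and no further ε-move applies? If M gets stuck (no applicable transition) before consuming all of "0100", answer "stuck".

r

(p, 0100, $) ⊢ (q, 100, UU$) ⊢ (q, 00, UU$) ⊢ (p, 0, XUU$) ⊢ (r, ε, UXUU$) ⊢ (r, ε, XUU$)
All input consumed; M is in state r.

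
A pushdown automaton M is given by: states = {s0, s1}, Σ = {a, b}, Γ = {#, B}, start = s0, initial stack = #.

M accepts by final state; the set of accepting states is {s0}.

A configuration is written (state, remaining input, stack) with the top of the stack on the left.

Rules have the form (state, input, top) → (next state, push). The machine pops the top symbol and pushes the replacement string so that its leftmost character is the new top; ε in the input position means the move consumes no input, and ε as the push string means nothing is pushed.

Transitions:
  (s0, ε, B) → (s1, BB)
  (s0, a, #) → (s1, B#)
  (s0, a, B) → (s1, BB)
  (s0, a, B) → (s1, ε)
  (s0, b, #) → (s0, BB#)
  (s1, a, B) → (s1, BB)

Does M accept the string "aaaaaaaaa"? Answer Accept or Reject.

Reject

No computation consumes all input and reaches a final state.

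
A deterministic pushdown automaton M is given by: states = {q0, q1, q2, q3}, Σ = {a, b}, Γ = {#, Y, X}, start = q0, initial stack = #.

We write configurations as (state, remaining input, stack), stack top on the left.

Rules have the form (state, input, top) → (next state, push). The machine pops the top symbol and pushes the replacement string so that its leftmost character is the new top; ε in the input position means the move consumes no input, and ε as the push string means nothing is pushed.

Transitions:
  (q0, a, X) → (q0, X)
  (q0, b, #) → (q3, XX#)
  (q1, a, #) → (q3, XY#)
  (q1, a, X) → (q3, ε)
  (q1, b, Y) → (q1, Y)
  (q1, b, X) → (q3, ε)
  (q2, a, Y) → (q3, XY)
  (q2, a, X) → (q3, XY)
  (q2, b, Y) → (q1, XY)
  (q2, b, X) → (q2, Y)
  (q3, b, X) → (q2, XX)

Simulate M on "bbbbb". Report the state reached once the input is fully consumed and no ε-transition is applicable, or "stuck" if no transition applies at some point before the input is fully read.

(q0, bbbbb, #)
  read b, top #: go to q3, push XX# → (q3, bbbb, XX#)
  read b, top X: go to q2, push XX → (q2, bbb, XXX#)
  read b, top X: go to q2, push Y → (q2, bb, YXX#)
  read b, top Y: go to q1, push XY → (q1, b, XYXX#)
  read b, top X: go to q3, push ε → (q3, ε, YXX#)
All input consumed; M is in state q3.

q3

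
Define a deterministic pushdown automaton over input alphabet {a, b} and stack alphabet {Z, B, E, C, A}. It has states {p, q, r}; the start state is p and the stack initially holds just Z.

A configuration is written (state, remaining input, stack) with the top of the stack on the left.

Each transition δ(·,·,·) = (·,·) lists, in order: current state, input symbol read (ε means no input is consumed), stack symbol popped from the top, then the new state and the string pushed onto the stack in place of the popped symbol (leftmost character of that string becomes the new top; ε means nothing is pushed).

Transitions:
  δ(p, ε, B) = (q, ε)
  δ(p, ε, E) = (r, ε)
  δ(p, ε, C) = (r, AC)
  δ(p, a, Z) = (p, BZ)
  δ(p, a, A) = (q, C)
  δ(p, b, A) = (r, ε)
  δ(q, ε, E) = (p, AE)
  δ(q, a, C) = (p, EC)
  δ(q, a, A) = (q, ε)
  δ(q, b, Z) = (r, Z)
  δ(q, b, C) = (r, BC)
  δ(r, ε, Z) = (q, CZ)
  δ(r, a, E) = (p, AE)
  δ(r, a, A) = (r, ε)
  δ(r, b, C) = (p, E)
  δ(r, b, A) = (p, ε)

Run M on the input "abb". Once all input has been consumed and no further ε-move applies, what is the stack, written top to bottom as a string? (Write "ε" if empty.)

(p, abb, Z)
  read a, top Z: go to p, push BZ → (p, bb, BZ)
  ε-move, top B: go to q, push ε → (q, bb, Z)
  read b, top Z: go to r, push Z → (r, b, Z)
  ε-move, top Z: go to q, push CZ → (q, b, CZ)
  read b, top C: go to r, push BC → (r, ε, BCZ)
All input consumed in state r with stack BCZ.

BCZ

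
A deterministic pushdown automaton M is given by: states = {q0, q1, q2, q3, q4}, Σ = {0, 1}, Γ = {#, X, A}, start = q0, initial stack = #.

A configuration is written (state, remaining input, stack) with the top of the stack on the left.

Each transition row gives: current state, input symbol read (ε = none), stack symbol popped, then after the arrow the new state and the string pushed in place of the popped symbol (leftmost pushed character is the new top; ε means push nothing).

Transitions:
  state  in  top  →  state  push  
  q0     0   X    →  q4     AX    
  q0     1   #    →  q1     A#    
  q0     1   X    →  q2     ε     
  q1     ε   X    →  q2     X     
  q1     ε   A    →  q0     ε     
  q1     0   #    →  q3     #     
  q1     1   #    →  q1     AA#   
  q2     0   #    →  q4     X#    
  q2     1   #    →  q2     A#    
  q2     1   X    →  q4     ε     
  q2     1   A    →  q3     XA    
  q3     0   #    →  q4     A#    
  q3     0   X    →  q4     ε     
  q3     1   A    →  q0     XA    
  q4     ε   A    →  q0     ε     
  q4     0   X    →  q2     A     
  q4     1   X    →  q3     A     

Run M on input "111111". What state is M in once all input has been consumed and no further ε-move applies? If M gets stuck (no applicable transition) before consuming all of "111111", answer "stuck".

q0

(q0, 111111, #)
  read 1, top #: go to q1, push A# → (q1, 11111, A#)
  ε-move, top A: go to q0, push ε → (q0, 11111, #)
  read 1, top #: go to q1, push A# → (q1, 1111, A#)
  ε-move, top A: go to q0, push ε → (q0, 1111, #)
  read 1, top #: go to q1, push A# → (q1, 111, A#)
  ε-move, top A: go to q0, push ε → (q0, 111, #)
  read 1, top #: go to q1, push A# → (q1, 11, A#)
  ε-move, top A: go to q0, push ε → (q0, 11, #)
  read 1, top #: go to q1, push A# → (q1, 1, A#)
  ε-move, top A: go to q0, push ε → (q0, 1, #)
  read 1, top #: go to q1, push A# → (q1, ε, A#)
  ε-move, top A: go to q0, push ε → (q0, ε, #)
All input consumed; M is in state q0.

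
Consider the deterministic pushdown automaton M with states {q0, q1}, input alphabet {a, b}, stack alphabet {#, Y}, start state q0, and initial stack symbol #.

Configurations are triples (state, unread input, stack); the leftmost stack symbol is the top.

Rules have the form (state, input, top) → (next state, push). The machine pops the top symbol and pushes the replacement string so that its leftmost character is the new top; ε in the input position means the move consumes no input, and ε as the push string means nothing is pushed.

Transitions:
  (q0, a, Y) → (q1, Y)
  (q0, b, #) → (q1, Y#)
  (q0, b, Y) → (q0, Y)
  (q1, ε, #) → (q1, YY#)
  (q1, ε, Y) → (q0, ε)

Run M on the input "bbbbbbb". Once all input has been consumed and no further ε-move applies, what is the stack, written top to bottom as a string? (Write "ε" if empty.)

(q0, bbbbbbb, #)
  read b, top #: go to q1, push Y# → (q1, bbbbbb, Y#)
  ε-move, top Y: go to q0, push ε → (q0, bbbbbb, #)
  read b, top #: go to q1, push Y# → (q1, bbbbb, Y#)
  ε-move, top Y: go to q0, push ε → (q0, bbbbb, #)
  read b, top #: go to q1, push Y# → (q1, bbbb, Y#)
  ε-move, top Y: go to q0, push ε → (q0, bbbb, #)
  read b, top #: go to q1, push Y# → (q1, bbb, Y#)
  ε-move, top Y: go to q0, push ε → (q0, bbb, #)
  read b, top #: go to q1, push Y# → (q1, bb, Y#)
  ε-move, top Y: go to q0, push ε → (q0, bb, #)
  read b, top #: go to q1, push Y# → (q1, b, Y#)
  ε-move, top Y: go to q0, push ε → (q0, b, #)
  read b, top #: go to q1, push Y# → (q1, ε, Y#)
  ε-move, top Y: go to q0, push ε → (q0, ε, #)
All input consumed in state q0 with stack #.

#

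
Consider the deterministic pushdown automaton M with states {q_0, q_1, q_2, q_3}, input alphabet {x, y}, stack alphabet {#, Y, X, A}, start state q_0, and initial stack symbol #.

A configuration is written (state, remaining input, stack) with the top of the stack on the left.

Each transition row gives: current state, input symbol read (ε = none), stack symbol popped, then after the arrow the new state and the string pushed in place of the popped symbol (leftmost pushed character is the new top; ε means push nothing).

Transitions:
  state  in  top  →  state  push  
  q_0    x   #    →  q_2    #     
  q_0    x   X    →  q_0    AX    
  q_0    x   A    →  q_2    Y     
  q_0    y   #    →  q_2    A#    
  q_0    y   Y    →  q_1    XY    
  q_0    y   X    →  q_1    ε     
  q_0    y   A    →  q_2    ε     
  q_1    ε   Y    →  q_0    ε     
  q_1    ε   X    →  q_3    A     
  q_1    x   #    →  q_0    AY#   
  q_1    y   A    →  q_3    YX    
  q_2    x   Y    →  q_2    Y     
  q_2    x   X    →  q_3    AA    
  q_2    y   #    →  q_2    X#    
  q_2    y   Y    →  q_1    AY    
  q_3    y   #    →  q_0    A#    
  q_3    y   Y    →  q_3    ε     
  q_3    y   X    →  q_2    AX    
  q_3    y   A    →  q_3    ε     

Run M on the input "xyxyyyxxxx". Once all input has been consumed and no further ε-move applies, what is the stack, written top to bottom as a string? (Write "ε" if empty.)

(q_0, xyxyyyxxxx, #)
  read x, top #: go to q_2, push # → (q_2, yxyyyxxxx, #)
  read y, top #: go to q_2, push X# → (q_2, xyyyxxxx, X#)
  read x, top X: go to q_3, push AA → (q_3, yyyxxxx, AA#)
  read y, top A: go to q_3, push ε → (q_3, yyxxxx, A#)
  read y, top A: go to q_3, push ε → (q_3, yxxxx, #)
  read y, top #: go to q_0, push A# → (q_0, xxxx, A#)
  read x, top A: go to q_2, push Y → (q_2, xxx, Y#)
  read x, top Y: go to q_2, push Y → (q_2, xx, Y#)
  read x, top Y: go to q_2, push Y → (q_2, x, Y#)
  read x, top Y: go to q_2, push Y → (q_2, ε, Y#)
All input consumed in state q_2 with stack Y#.

Y#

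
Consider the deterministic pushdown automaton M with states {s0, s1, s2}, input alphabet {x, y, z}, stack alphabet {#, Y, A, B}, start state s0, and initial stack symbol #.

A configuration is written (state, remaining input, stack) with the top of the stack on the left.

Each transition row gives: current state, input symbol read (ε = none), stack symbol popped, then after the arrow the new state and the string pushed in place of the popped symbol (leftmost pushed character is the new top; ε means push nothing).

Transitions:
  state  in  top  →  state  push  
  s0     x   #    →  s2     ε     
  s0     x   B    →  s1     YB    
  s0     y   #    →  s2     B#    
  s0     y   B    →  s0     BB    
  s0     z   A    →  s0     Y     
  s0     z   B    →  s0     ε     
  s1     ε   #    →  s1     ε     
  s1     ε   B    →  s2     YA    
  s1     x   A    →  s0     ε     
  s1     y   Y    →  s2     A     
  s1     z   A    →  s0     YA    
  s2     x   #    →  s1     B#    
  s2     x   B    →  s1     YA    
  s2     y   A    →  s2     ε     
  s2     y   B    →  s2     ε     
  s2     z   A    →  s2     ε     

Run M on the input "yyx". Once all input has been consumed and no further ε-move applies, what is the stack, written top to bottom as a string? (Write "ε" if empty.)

(s0, yyx, #)
  read y, top #: go to s2, push B# → (s2, yx, B#)
  read y, top B: go to s2, push ε → (s2, x, #)
  read x, top #: go to s1, push B# → (s1, ε, B#)
  ε-move, top B: go to s2, push YA → (s2, ε, YA#)
All input consumed in state s2 with stack YA#.

YA#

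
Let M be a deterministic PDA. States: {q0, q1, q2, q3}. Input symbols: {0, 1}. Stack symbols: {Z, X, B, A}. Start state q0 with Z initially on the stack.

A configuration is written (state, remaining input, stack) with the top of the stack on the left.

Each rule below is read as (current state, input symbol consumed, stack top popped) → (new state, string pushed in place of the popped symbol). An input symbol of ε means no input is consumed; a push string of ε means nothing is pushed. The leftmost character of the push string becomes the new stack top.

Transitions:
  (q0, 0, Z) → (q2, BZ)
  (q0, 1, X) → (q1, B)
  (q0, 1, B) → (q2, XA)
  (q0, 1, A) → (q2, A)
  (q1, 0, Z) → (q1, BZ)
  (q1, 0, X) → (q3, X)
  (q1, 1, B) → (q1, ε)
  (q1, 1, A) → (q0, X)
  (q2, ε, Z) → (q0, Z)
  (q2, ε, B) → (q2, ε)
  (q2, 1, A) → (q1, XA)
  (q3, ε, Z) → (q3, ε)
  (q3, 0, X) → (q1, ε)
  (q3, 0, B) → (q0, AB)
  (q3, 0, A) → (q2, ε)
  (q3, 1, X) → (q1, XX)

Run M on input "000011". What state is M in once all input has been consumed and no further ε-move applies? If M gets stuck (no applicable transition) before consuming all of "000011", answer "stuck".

(q0, 000011, Z)
  read 0, top Z: go to q2, push BZ → (q2, 00011, BZ)
  ε-move, top B: go to q2, push ε → (q2, 00011, Z)
  ε-move, top Z: go to q0, push Z → (q0, 00011, Z)
  read 0, top Z: go to q2, push BZ → (q2, 0011, BZ)
  ε-move, top B: go to q2, push ε → (q2, 0011, Z)
  ε-move, top Z: go to q0, push Z → (q0, 0011, Z)
  read 0, top Z: go to q2, push BZ → (q2, 011, BZ)
  ε-move, top B: go to q2, push ε → (q2, 011, Z)
  ε-move, top Z: go to q0, push Z → (q0, 011, Z)
  read 0, top Z: go to q2, push BZ → (q2, 11, BZ)
  ε-move, top B: go to q2, push ε → (q2, 11, Z)
  ε-move, top Z: go to q0, push Z → (q0, 11, Z)
No transition for (q0, 1, top Z); M blocks with input 11 remaining.

stuck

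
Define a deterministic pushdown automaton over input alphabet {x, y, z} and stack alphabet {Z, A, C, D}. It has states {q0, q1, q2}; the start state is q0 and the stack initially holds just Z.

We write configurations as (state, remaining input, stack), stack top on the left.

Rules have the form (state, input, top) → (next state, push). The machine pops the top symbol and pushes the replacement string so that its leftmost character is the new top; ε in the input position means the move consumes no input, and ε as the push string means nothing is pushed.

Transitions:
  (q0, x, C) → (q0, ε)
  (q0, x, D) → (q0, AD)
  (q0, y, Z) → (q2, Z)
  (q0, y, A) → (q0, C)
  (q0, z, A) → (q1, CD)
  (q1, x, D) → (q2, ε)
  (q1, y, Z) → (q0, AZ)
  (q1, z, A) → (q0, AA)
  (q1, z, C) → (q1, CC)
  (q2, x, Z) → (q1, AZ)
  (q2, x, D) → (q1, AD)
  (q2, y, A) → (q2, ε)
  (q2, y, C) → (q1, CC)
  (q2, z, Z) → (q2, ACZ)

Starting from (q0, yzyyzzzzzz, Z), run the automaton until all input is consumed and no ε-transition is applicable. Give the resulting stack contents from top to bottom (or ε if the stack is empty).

(q0, yzyyzzzzzz, Z)
  read y, top Z: go to q2, push Z → (q2, zyyzzzzzz, Z)
  read z, top Z: go to q2, push ACZ → (q2, yyzzzzzz, ACZ)
  read y, top A: go to q2, push ε → (q2, yzzzzzz, CZ)
  read y, top C: go to q1, push CC → (q1, zzzzzz, CCZ)
  read z, top C: go to q1, push CC → (q1, zzzzz, CCCZ)
  read z, top C: go to q1, push CC → (q1, zzzz, CCCCZ)
  read z, top C: go to q1, push CC → (q1, zzz, CCCCCZ)
  read z, top C: go to q1, push CC → (q1, zz, CCCCCCZ)
  read z, top C: go to q1, push CC → (q1, z, CCCCCCCZ)
  read z, top C: go to q1, push CC → (q1, ε, CCCCCCCCZ)
All input consumed in state q1 with stack CCCCCCCCZ.

CCCCCCCCZ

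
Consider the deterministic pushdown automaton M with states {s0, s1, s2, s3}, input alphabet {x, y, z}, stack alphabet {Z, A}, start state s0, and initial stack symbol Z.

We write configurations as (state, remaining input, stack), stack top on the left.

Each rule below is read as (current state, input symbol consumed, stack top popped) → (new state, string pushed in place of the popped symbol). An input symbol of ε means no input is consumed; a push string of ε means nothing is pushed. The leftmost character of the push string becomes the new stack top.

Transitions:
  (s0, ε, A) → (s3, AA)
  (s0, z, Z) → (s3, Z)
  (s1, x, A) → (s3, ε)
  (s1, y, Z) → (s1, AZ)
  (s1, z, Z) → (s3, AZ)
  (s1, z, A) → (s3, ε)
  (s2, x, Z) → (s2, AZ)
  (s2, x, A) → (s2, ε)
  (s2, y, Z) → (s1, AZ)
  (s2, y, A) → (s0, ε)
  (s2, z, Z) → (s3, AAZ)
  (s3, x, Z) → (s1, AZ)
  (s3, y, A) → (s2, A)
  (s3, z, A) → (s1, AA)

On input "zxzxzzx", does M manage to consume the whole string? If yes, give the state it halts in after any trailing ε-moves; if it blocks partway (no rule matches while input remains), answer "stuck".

(s0, zxzxzzx, Z)
  read z, top Z: go to s3, push Z → (s3, xzxzzx, Z)
  read x, top Z: go to s1, push AZ → (s1, zxzzx, AZ)
  read z, top A: go to s3, push ε → (s3, xzzx, Z)
  read x, top Z: go to s1, push AZ → (s1, zzx, AZ)
  read z, top A: go to s3, push ε → (s3, zx, Z)
No transition for (s3, z, top Z); M blocks with input zx remaining.

stuck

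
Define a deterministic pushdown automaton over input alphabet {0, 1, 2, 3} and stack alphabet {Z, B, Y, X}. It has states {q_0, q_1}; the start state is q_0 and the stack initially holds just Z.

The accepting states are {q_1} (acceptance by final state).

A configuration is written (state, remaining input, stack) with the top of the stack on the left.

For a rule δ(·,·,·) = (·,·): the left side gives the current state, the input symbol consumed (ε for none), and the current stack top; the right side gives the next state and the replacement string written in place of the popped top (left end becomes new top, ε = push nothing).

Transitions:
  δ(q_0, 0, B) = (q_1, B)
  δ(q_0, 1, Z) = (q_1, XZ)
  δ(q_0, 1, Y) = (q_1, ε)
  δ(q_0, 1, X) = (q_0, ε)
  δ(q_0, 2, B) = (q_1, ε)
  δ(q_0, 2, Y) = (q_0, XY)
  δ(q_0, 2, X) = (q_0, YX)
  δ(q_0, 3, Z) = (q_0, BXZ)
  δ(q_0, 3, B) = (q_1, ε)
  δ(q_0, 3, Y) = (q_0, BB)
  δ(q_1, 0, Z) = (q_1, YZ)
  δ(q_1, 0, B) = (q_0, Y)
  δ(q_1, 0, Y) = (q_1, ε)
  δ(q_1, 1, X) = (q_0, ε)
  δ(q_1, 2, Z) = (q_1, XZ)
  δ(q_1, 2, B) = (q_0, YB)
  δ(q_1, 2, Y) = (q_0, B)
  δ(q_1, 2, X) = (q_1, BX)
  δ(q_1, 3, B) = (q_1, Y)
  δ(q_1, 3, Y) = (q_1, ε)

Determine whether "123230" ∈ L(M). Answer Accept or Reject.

(q_0, 123230, Z) ⊢ (q_1, 23230, XZ) ⊢ (q_1, 3230, BXZ) ⊢ (q_1, 230, YXZ) ⊢ (q_0, 30, BXZ) ⊢ (q_1, 0, XZ)
No transition applies at (q_1, 0, XZ); input not fully consumed.

Reject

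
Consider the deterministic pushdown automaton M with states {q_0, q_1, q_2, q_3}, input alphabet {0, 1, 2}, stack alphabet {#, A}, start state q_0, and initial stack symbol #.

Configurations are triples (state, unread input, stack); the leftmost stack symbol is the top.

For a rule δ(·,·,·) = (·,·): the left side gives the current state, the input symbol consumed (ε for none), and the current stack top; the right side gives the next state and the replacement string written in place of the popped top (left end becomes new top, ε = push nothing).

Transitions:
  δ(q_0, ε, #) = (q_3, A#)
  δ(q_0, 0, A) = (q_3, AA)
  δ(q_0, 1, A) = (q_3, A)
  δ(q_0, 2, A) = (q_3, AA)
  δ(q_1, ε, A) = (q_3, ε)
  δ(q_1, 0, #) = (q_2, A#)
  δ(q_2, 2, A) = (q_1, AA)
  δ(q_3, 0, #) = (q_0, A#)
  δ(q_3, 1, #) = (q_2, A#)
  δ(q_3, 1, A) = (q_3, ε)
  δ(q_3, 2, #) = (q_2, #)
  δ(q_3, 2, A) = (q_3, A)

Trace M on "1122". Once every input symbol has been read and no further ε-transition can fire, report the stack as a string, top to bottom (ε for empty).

(q_0, 1122, #) ⊢ (q_3, 1122, A#) ⊢ (q_3, 122, #) ⊢ (q_2, 22, A#) ⊢ (q_1, 2, AA#) ⊢ (q_3, 2, A#) ⊢ (q_3, ε, A#)
All input consumed in state q_3 with stack A#.

A#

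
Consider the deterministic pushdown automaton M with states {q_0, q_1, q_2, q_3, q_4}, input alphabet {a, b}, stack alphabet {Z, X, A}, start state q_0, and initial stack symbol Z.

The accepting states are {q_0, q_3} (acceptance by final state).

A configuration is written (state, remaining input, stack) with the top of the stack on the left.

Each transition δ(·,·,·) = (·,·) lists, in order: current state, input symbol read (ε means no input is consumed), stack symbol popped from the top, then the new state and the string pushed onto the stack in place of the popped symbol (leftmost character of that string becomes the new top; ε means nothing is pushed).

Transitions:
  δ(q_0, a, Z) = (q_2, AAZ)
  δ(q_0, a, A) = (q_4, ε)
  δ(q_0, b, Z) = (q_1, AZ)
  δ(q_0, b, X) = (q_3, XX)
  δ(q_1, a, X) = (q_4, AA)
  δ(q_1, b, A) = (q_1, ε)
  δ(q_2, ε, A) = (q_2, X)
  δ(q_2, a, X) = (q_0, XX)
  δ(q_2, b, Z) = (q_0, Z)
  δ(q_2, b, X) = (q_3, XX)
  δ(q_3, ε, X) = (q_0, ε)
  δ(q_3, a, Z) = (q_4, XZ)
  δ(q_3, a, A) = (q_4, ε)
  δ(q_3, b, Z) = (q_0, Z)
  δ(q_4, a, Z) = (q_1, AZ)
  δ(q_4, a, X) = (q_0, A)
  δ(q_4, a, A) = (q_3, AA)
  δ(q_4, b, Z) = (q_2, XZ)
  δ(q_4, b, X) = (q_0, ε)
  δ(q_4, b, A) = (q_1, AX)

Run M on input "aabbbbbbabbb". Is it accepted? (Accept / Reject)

Reject

(q_0, aabbbbbbabbb, Z)
  read a, top Z: go to q_2, push AAZ → (q_2, abbbbbbabbb, AAZ)
  ε-move, top A: go to q_2, push X → (q_2, abbbbbbabbb, XAZ)
  read a, top X: go to q_0, push XX → (q_0, bbbbbbabbb, XXAZ)
  read b, top X: go to q_3, push XX → (q_3, bbbbbabbb, XXXAZ)
  ε-move, top X: go to q_0, push ε → (q_0, bbbbbabbb, XXAZ)
  read b, top X: go to q_3, push XX → (q_3, bbbbabbb, XXXAZ)
  ε-move, top X: go to q_0, push ε → (q_0, bbbbabbb, XXAZ)
  read b, top X: go to q_3, push XX → (q_3, bbbabbb, XXXAZ)
  ε-move, top X: go to q_0, push ε → (q_0, bbbabbb, XXAZ)
  read b, top X: go to q_3, push XX → (q_3, bbabbb, XXXAZ)
  ε-move, top X: go to q_0, push ε → (q_0, bbabbb, XXAZ)
  read b, top X: go to q_3, push XX → (q_3, babbb, XXXAZ)
  ε-move, top X: go to q_0, push ε → (q_0, babbb, XXAZ)
  read b, top X: go to q_3, push XX → (q_3, abbb, XXXAZ)
  ε-move, top X: go to q_0, push ε → (q_0, abbb, XXAZ)
No transition applies at (q_0, abbb, XXAZ); input not fully consumed.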